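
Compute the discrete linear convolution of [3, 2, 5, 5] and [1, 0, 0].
y[0] = 3×1 = 3; y[1] = 3×0 + 2×1 = 2; y[2] = 3×0 + 2×0 + 5×1 = 5; y[3] = 2×0 + 5×0 + 5×1 = 5; y[4] = 5×0 + 5×0 = 0; y[5] = 5×0 = 0

[3, 2, 5, 5, 0, 0]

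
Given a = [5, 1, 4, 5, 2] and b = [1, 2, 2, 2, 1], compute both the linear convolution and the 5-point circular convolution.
Linear: y_lin[0] = 5×1 = 5; y_lin[1] = 5×2 + 1×1 = 11; y_lin[2] = 5×2 + 1×2 + 4×1 = 16; y_lin[3] = 5×2 + 1×2 + 4×2 + 5×1 = 25; y_lin[4] = 5×1 + 1×2 + 4×2 + 5×2 + 2×1 = 27; y_lin[5] = 1×1 + 4×2 + 5×2 + 2×2 = 23; y_lin[6] = 4×1 + 5×2 + 2×2 = 18; y_lin[7] = 5×1 + 2×2 = 9; y_lin[8] = 2×1 = 2 → [5, 11, 16, 25, 27, 23, 18, 9, 2]. Circular (length 5): y[0] = 5×1 + 1×1 + 4×2 + 5×2 + 2×2 = 28; y[1] = 5×2 + 1×1 + 4×1 + 5×2 + 2×2 = 29; y[2] = 5×2 + 1×2 + 4×1 + 5×1 + 2×2 = 25; y[3] = 5×2 + 1×2 + 4×2 + 5×1 + 2×1 = 27; y[4] = 5×1 + 1×2 + 4×2 + 5×2 + 2×1 = 27 → [28, 29, 25, 27, 27]

Linear: [5, 11, 16, 25, 27, 23, 18, 9, 2], Circular: [28, 29, 25, 27, 27]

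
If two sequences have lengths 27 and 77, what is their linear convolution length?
Linear/full convolution length: m + n - 1 = 27 + 77 - 1 = 103

103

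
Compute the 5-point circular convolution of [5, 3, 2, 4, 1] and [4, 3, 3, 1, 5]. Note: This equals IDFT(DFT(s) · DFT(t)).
Either evaluate y[k] = Σ_j s[j]·t[(k-j) mod 5] directly, or use IDFT(DFT(s) · DFT(t)). y[0] = 5×4 + 3×5 + 2×1 + 4×3 + 1×3 = 52; y[1] = 5×3 + 3×4 + 2×5 + 4×1 + 1×3 = 44; y[2] = 5×3 + 3×3 + 2×4 + 4×5 + 1×1 = 53; y[3] = 5×1 + 3×3 + 2×3 + 4×4 + 1×5 = 41; y[4] = 5×5 + 3×1 + 2×3 + 4×3 + 1×4 = 50. Result: [52, 44, 53, 41, 50]

[52, 44, 53, 41, 50]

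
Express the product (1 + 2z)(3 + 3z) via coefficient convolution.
Ascending coefficients: a = [1, 2], b = [3, 3]. c[0] = 1×3 = 3; c[1] = 1×3 + 2×3 = 9; c[2] = 2×3 = 6. Result coefficients: [3, 9, 6] → 3 + 9z + 6z^2

3 + 9z + 6z^2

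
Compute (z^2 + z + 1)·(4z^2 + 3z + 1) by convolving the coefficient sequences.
Ascending coefficients: a = [1, 1, 1], b = [1, 3, 4]. c[0] = 1×1 = 1; c[1] = 1×3 + 1×1 = 4; c[2] = 1×4 + 1×3 + 1×1 = 8; c[3] = 1×4 + 1×3 = 7; c[4] = 1×4 = 4. Result coefficients: [1, 4, 8, 7, 4] → 4z^4 + 7z^3 + 8z^2 + 4z + 1

4z^4 + 7z^3 + 8z^2 + 4z + 1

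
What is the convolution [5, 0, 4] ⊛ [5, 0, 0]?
y[0] = 5×5 = 25; y[1] = 5×0 + 0×5 = 0; y[2] = 5×0 + 0×0 + 4×5 = 20; y[3] = 0×0 + 4×0 = 0; y[4] = 4×0 = 0

[25, 0, 20, 0, 0]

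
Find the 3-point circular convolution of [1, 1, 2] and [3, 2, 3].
Use y[k] = Σ_j u[j]·v[(k-j) mod 3]. y[0] = 1×3 + 1×3 + 2×2 = 10; y[1] = 1×2 + 1×3 + 2×3 = 11; y[2] = 1×3 + 1×2 + 2×3 = 11. Result: [10, 11, 11]

[10, 11, 11]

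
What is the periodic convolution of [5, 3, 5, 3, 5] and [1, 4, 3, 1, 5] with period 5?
Use y[k] = Σ_j s[j]·t[(k-j) mod 5]. y[0] = 5×1 + 3×5 + 5×1 + 3×3 + 5×4 = 54; y[1] = 5×4 + 3×1 + 5×5 + 3×1 + 5×3 = 66; y[2] = 5×3 + 3×4 + 5×1 + 3×5 + 5×1 = 52; y[3] = 5×1 + 3×3 + 5×4 + 3×1 + 5×5 = 62; y[4] = 5×5 + 3×1 + 5×3 + 3×4 + 5×1 = 60. Result: [54, 66, 52, 62, 60]

[54, 66, 52, 62, 60]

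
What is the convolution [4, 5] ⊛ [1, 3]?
y[0] = 4×1 = 4; y[1] = 4×3 + 5×1 = 17; y[2] = 5×3 = 15

[4, 17, 15]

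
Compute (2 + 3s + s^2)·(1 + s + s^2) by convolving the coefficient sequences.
Ascending coefficients: a = [2, 3, 1], b = [1, 1, 1]. c[0] = 2×1 = 2; c[1] = 2×1 + 3×1 = 5; c[2] = 2×1 + 3×1 + 1×1 = 6; c[3] = 3×1 + 1×1 = 4; c[4] = 1×1 = 1. Result coefficients: [2, 5, 6, 4, 1] → 2 + 5s + 6s^2 + 4s^3 + s^4

2 + 5s + 6s^2 + 4s^3 + s^4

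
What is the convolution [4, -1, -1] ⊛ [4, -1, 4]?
y[0] = 4×4 = 16; y[1] = 4×-1 + -1×4 = -8; y[2] = 4×4 + -1×-1 + -1×4 = 13; y[3] = -1×4 + -1×-1 = -3; y[4] = -1×4 = -4

[16, -8, 13, -3, -4]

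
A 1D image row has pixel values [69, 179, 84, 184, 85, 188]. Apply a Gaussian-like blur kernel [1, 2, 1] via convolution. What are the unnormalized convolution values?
Convolve image row [69, 179, 84, 184, 85, 188] with kernel [1, 2, 1]: y[0] = 69×1 = 69; y[1] = 69×2 + 179×1 = 317; y[2] = 69×1 + 179×2 + 84×1 = 511; y[3] = 179×1 + 84×2 + 184×1 = 531; y[4] = 84×1 + 184×2 + 85×1 = 537; y[5] = 184×1 + 85×2 + 188×1 = 542; y[6] = 85×1 + 188×2 = 461; y[7] = 188×1 = 188 → [69, 317, 511, 531, 537, 542, 461, 188]. Normalization factor = sum(kernel) = 4.

[69, 317, 511, 531, 537, 542, 461, 188]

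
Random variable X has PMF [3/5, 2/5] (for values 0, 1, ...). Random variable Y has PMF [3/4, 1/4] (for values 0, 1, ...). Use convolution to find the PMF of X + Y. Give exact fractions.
P(X+Y=k) = Σ_i P(X=i)·P(Y=k-i) — a convolution of [3/5, 2/5] and [3/4, 1/4]. P(X+Y=0) = (3/5)×(3/4) = 9/20; P(X+Y=1) = (3/5)×(1/4) + (2/5)×(3/4) = 3/20 + 3/10 = 9/20; P(X+Y=2) = (2/5)×(1/4) = 1/10. PMF: [9/20, 9/20, 1/10] (sums to 1 ✓)

[9/20, 9/20, 1/10]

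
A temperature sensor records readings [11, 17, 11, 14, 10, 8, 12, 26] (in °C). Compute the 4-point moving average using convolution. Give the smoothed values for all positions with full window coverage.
4-point moving average kernel = [1, 1, 1, 1]. Apply in 'valid' mode (full window coverage): avg[0] = (11 + 17 + 11 + 14) / 4 = 13.25; avg[1] = (17 + 11 + 14 + 10) / 4 = 13.0; avg[2] = (11 + 14 + 10 + 8) / 4 = 10.75; avg[3] = (14 + 10 + 8 + 12) / 4 = 11.0; avg[4] = (10 + 8 + 12 + 26) / 4 = 14.0. Smoothed values: [13.25, 13.0, 10.75, 11.0, 14.0]

[13.25, 13.0, 10.75, 11.0, 14.0]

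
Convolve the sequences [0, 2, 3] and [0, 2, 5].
y[0] = 0×0 = 0; y[1] = 0×2 + 2×0 = 0; y[2] = 0×5 + 2×2 + 3×0 = 4; y[3] = 2×5 + 3×2 = 16; y[4] = 3×5 = 15

[0, 0, 4, 16, 15]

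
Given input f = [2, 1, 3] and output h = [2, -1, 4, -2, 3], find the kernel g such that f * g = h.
Output length 5 = len(f) + len(g) - 1 ⇒ len(g) = 3. Solve g forward using g[k] = (h[k] - Σ_{i≥1} f[i]·g[k-i]) / f[0]: g[0] = h[0] / f[0] = 2 / 2 = 1; g[1] = (h[1] - 1×1) / f[0] = (-1 - 1×1) / 2 = -1; g[2] = (h[2] - 1×-1 - 3×1) / f[0] = (4 - 1×-1 - 3×1) / 2 = 1. So g = [1, -1, 1]. Forward-check [2, 1, 3] * [1, -1, 1]: h[0] = 2×1 = 2; h[1] = 2×-1 + 1×1 = -1; h[2] = 2×1 + 1×-1 + 3×1 = 4; h[3] = 1×1 + 3×-1 = -2; h[4] = 3×1 = 3 → [2, -1, 4, -2, 3] ✓

[1, -1, 1]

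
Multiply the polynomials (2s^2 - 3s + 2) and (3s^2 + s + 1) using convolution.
Ascending coefficients: a = [2, -3, 2], b = [1, 1, 3]. c[0] = 2×1 = 2; c[1] = 2×1 + -3×1 = -1; c[2] = 2×3 + -3×1 + 2×1 = 5; c[3] = -3×3 + 2×1 = -7; c[4] = 2×3 = 6. Result coefficients: [2, -1, 5, -7, 6] → 6s^4 - 7s^3 + 5s^2 - s + 2

6s^4 - 7s^3 + 5s^2 - s + 2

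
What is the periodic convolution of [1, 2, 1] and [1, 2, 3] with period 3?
Use y[k] = Σ_j u[j]·v[(k-j) mod 3]. y[0] = 1×1 + 2×3 + 1×2 = 9; y[1] = 1×2 + 2×1 + 1×3 = 7; y[2] = 1×3 + 2×2 + 1×1 = 8. Result: [9, 7, 8]

[9, 7, 8]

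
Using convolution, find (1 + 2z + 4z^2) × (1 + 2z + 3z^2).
Ascending coefficients: a = [1, 2, 4], b = [1, 2, 3]. c[0] = 1×1 = 1; c[1] = 1×2 + 2×1 = 4; c[2] = 1×3 + 2×2 + 4×1 = 11; c[3] = 2×3 + 4×2 = 14; c[4] = 4×3 = 12. Result coefficients: [1, 4, 11, 14, 12] → 1 + 4z + 11z^2 + 14z^3 + 12z^4

1 + 4z + 11z^2 + 14z^3 + 12z^4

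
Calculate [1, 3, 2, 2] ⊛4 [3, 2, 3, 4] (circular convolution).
Use y[k] = Σ_j s[j]·t[(k-j) mod 4]. y[0] = 1×3 + 3×4 + 2×3 + 2×2 = 25; y[1] = 1×2 + 3×3 + 2×4 + 2×3 = 25; y[2] = 1×3 + 3×2 + 2×3 + 2×4 = 23; y[3] = 1×4 + 3×3 + 2×2 + 2×3 = 23. Result: [25, 25, 23, 23]

[25, 25, 23, 23]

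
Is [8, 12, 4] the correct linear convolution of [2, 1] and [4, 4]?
Recompute linear convolution of [2, 1] and [4, 4]: y[0] = 2×4 = 8; y[1] = 2×4 + 1×4 = 12; y[2] = 1×4 = 4 → [8, 12, 4]. Given [8, 12, 4] matches, so answer: Yes

Yes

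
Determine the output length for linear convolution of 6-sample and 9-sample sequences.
Linear/full convolution length: m + n - 1 = 6 + 9 - 1 = 14

14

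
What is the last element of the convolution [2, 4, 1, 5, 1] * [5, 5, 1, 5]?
Use y[k] = Σ_i a[i]·b[k-i] at k=7. y[7] = 1×5 = 5

5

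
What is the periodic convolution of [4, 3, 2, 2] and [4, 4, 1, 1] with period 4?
Use y[k] = Σ_j a[j]·b[(k-j) mod 4]. y[0] = 4×4 + 3×1 + 2×1 + 2×4 = 29; y[1] = 4×4 + 3×4 + 2×1 + 2×1 = 32; y[2] = 4×1 + 3×4 + 2×4 + 2×1 = 26; y[3] = 4×1 + 3×1 + 2×4 + 2×4 = 23. Result: [29, 32, 26, 23]

[29, 32, 26, 23]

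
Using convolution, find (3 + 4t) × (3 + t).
Ascending coefficients: a = [3, 4], b = [3, 1]. c[0] = 3×3 = 9; c[1] = 3×1 + 4×3 = 15; c[2] = 4×1 = 4. Result coefficients: [9, 15, 4] → 9 + 15t + 4t^2

9 + 15t + 4t^2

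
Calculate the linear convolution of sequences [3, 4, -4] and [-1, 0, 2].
y[0] = 3×-1 = -3; y[1] = 3×0 + 4×-1 = -4; y[2] = 3×2 + 4×0 + -4×-1 = 10; y[3] = 4×2 + -4×0 = 8; y[4] = -4×2 = -8

[-3, -4, 10, 8, -8]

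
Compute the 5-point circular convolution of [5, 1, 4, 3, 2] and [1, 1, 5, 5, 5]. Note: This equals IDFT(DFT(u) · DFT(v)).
Either evaluate y[k] = Σ_j u[j]·v[(k-j) mod 5] directly, or use IDFT(DFT(u) · DFT(v)). y[0] = 5×1 + 1×5 + 4×5 + 3×5 + 2×1 = 47; y[1] = 5×1 + 1×1 + 4×5 + 3×5 + 2×5 = 51; y[2] = 5×5 + 1×1 + 4×1 + 3×5 + 2×5 = 55; y[3] = 5×5 + 1×5 + 4×1 + 3×1 + 2×5 = 47; y[4] = 5×5 + 1×5 + 4×5 + 3×1 + 2×1 = 55. Result: [47, 51, 55, 47, 55]

[47, 51, 55, 47, 55]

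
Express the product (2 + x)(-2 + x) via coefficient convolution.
Ascending coefficients: a = [2, 1], b = [-2, 1]. c[0] = 2×-2 = -4; c[1] = 2×1 + 1×-2 = 0; c[2] = 1×1 = 1. Result coefficients: [-4, 0, 1] → -4 + x^2

-4 + x^2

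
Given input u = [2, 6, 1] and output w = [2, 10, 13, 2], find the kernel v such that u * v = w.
Output length 4 = len(u) + len(v) - 1 ⇒ len(v) = 2. Solve v forward using v[k] = (w[k] - Σ_{i≥1} u[i]·v[k-i]) / u[0]: v[0] = w[0] / u[0] = 2 / 2 = 1; v[1] = (w[1] - 6×1) / u[0] = (10 - 6×1) / 2 = 2. So v = [1, 2]. Forward-check [2, 6, 1] * [1, 2]: w[0] = 2×1 = 2; w[1] = 2×2 + 6×1 = 10; w[2] = 6×2 + 1×1 = 13; w[3] = 1×2 = 2 → [2, 10, 13, 2] ✓

[1, 2]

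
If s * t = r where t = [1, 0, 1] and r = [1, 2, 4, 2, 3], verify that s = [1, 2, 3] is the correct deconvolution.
Forward-compute [1, 2, 3] * [1, 0, 1]: r[0] = 1×1 = 1; r[1] = 1×0 + 2×1 = 2; r[2] = 1×1 + 2×0 + 3×1 = 4; r[3] = 2×1 + 3×0 = 2; r[4] = 3×1 = 3 → [1, 2, 4, 2, 3]. Matches given r = [1, 2, 4, 2, 3], so verified.

Verified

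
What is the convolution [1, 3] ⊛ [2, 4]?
y[0] = 1×2 = 2; y[1] = 1×4 + 3×2 = 10; y[2] = 3×4 = 12

[2, 10, 12]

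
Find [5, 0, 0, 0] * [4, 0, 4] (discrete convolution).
y[0] = 5×4 = 20; y[1] = 5×0 + 0×4 = 0; y[2] = 5×4 + 0×0 + 0×4 = 20; y[3] = 0×4 + 0×0 + 0×4 = 0; y[4] = 0×4 + 0×0 = 0; y[5] = 0×4 = 0

[20, 0, 20, 0, 0, 0]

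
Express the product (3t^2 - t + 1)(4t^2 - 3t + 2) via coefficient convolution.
Ascending coefficients: a = [1, -1, 3], b = [2, -3, 4]. c[0] = 1×2 = 2; c[1] = 1×-3 + -1×2 = -5; c[2] = 1×4 + -1×-3 + 3×2 = 13; c[3] = -1×4 + 3×-3 = -13; c[4] = 3×4 = 12. Result coefficients: [2, -5, 13, -13, 12] → 12t^4 - 13t^3 + 13t^2 - 5t + 2

12t^4 - 13t^3 + 13t^2 - 5t + 2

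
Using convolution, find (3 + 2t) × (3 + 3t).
Ascending coefficients: a = [3, 2], b = [3, 3]. c[0] = 3×3 = 9; c[1] = 3×3 + 2×3 = 15; c[2] = 2×3 = 6. Result coefficients: [9, 15, 6] → 9 + 15t + 6t^2

9 + 15t + 6t^2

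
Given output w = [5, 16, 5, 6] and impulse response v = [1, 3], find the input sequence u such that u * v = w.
Deconvolve w=[5, 16, 5, 6] by v=[1, 3]. Since v[0]=1, solve forward: u[0] = w[0] / 1 = 5; u[1] = (w[1] - 5×3) / 1 = 1; u[2] = (w[2] - 1×3) / 1 = 2. So u = [5, 1, 2]. Check by forward convolution: w[0] = 5×1 = 5; w[1] = 5×3 + 1×1 = 16; w[2] = 1×3 + 2×1 = 5; w[3] = 2×3 = 6

[5, 1, 2]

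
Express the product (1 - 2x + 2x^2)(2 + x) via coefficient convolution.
Ascending coefficients: a = [1, -2, 2], b = [2, 1]. c[0] = 1×2 = 2; c[1] = 1×1 + -2×2 = -3; c[2] = -2×1 + 2×2 = 2; c[3] = 2×1 = 2. Result coefficients: [2, -3, 2, 2] → 2 - 3x + 2x^2 + 2x^3

2 - 3x + 2x^2 + 2x^3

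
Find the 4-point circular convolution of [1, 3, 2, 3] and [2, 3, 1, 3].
Use y[k] = Σ_j s[j]·t[(k-j) mod 4]. y[0] = 1×2 + 3×3 + 2×1 + 3×3 = 22; y[1] = 1×3 + 3×2 + 2×3 + 3×1 = 18; y[2] = 1×1 + 3×3 + 2×2 + 3×3 = 23; y[3] = 1×3 + 3×1 + 2×3 + 3×2 = 18. Result: [22, 18, 23, 18]

[22, 18, 23, 18]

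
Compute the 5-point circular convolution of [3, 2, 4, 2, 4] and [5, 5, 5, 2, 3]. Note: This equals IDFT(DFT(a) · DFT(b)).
Either evaluate y[k] = Σ_j a[j]·b[(k-j) mod 5] directly, or use IDFT(DFT(a) · DFT(b)). y[0] = 3×5 + 2×3 + 4×2 + 2×5 + 4×5 = 59; y[1] = 3×5 + 2×5 + 4×3 + 2×2 + 4×5 = 61; y[2] = 3×5 + 2×5 + 4×5 + 2×3 + 4×2 = 59; y[3] = 3×2 + 2×5 + 4×5 + 2×5 + 4×3 = 58; y[4] = 3×3 + 2×2 + 4×5 + 2×5 + 4×5 = 63. Result: [59, 61, 59, 58, 63]

[59, 61, 59, 58, 63]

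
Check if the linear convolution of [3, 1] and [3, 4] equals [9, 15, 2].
Recompute linear convolution of [3, 1] and [3, 4]: y[0] = 3×3 = 9; y[1] = 3×4 + 1×3 = 15; y[2] = 1×4 = 4 → [9, 15, 4]. Compare to given [9, 15, 2]: they differ at index 2: given 2, correct 4, so answer: No

No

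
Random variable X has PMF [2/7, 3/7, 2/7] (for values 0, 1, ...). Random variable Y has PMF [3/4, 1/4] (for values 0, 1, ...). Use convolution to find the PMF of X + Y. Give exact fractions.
P(X+Y=k) = Σ_i P(X=i)·P(Y=k-i) — a convolution of [2/7, 3/7, 2/7] and [3/4, 1/4]. P(X+Y=0) = (2/7)×(3/4) = 3/14; P(X+Y=1) = (2/7)×(1/4) + (3/7)×(3/4) = 1/14 + 9/28 = 11/28; P(X+Y=2) = (3/7)×(1/4) + (2/7)×(3/4) = 3/28 + 3/14 = 9/28; P(X+Y=3) = (2/7)×(1/4) = 1/14. PMF: [3/14, 11/28, 9/28, 1/14] (sums to 1 ✓)

[3/14, 11/28, 9/28, 1/14]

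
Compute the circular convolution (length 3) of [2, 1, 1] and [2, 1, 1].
Use y[k] = Σ_j f[j]·g[(k-j) mod 3]. y[0] = 2×2 + 1×1 + 1×1 = 6; y[1] = 2×1 + 1×2 + 1×1 = 5; y[2] = 2×1 + 1×1 + 1×2 = 5. Result: [6, 5, 5]

[6, 5, 5]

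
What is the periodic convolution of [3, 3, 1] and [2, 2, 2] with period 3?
Use y[k] = Σ_j s[j]·t[(k-j) mod 3]. y[0] = 3×2 + 3×2 + 1×2 = 14; y[1] = 3×2 + 3×2 + 1×2 = 14; y[2] = 3×2 + 3×2 + 1×2 = 14. Result: [14, 14, 14]

[14, 14, 14]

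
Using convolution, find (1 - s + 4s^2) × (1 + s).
Ascending coefficients: a = [1, -1, 4], b = [1, 1]. c[0] = 1×1 = 1; c[1] = 1×1 + -1×1 = 0; c[2] = -1×1 + 4×1 = 3; c[3] = 4×1 = 4. Result coefficients: [1, 0, 3, 4] → 1 + 3s^2 + 4s^3

1 + 3s^2 + 4s^3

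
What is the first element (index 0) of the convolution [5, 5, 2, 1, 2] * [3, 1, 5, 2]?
Use y[k] = Σ_i a[i]·b[k-i] at k=0. y[0] = 5×3 = 15

15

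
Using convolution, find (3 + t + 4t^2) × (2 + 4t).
Ascending coefficients: a = [3, 1, 4], b = [2, 4]. c[0] = 3×2 = 6; c[1] = 3×4 + 1×2 = 14; c[2] = 1×4 + 4×2 = 12; c[3] = 4×4 = 16. Result coefficients: [6, 14, 12, 16] → 6 + 14t + 12t^2 + 16t^3

6 + 14t + 12t^2 + 16t^3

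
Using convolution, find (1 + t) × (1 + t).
Ascending coefficients: a = [1, 1], b = [1, 1]. c[0] = 1×1 = 1; c[1] = 1×1 + 1×1 = 2; c[2] = 1×1 = 1. Result coefficients: [1, 2, 1] → 1 + 2t + t^2

1 + 2t + t^2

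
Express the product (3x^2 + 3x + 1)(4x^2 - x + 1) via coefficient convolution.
Ascending coefficients: a = [1, 3, 3], b = [1, -1, 4]. c[0] = 1×1 = 1; c[1] = 1×-1 + 3×1 = 2; c[2] = 1×4 + 3×-1 + 3×1 = 4; c[3] = 3×4 + 3×-1 = 9; c[4] = 3×4 = 12. Result coefficients: [1, 2, 4, 9, 12] → 12x^4 + 9x^3 + 4x^2 + 2x + 1

12x^4 + 9x^3 + 4x^2 + 2x + 1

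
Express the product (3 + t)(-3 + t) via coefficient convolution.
Ascending coefficients: a = [3, 1], b = [-3, 1]. c[0] = 3×-3 = -9; c[1] = 3×1 + 1×-3 = 0; c[2] = 1×1 = 1. Result coefficients: [-9, 0, 1] → -9 + t^2

-9 + t^2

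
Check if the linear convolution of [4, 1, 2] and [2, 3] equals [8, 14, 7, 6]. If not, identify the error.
Recompute linear convolution of [4, 1, 2] and [2, 3]: y[0] = 4×2 = 8; y[1] = 4×3 + 1×2 = 14; y[2] = 1×3 + 2×2 = 7; y[3] = 2×3 = 6 → [8, 14, 7, 6]. Given [8, 14, 7, 6] matches, so answer: Yes

Yes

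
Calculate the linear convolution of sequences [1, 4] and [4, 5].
y[0] = 1×4 = 4; y[1] = 1×5 + 4×4 = 21; y[2] = 4×5 = 20

[4, 21, 20]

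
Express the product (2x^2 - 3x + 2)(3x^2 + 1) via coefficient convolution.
Ascending coefficients: a = [2, -3, 2], b = [1, 0, 3]. c[0] = 2×1 = 2; c[1] = 2×0 + -3×1 = -3; c[2] = 2×3 + -3×0 + 2×1 = 8; c[3] = -3×3 + 2×0 = -9; c[4] = 2×3 = 6. Result coefficients: [2, -3, 8, -9, 6] → 6x^4 - 9x^3 + 8x^2 - 3x + 2

6x^4 - 9x^3 + 8x^2 - 3x + 2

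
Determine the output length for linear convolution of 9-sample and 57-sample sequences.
Linear/full convolution length: m + n - 1 = 9 + 57 - 1 = 65

65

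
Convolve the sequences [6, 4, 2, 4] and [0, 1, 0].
y[0] = 6×0 = 0; y[1] = 6×1 + 4×0 = 6; y[2] = 6×0 + 4×1 + 2×0 = 4; y[3] = 4×0 + 2×1 + 4×0 = 2; y[4] = 2×0 + 4×1 = 4; y[5] = 4×0 = 0

[0, 6, 4, 2, 4, 0]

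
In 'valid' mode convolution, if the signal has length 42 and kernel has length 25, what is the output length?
'Valid' mode counts only positions where the kernel fully overlaps the signal: m - n + 1 = 42 - 25 + 1 = 18

18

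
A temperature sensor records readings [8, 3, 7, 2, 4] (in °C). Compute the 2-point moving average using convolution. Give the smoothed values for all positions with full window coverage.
2-point moving average kernel = [1, 1]. Apply in 'valid' mode (full window coverage): avg[0] = (8 + 3) / 2 = 5.5; avg[1] = (3 + 7) / 2 = 5.0; avg[2] = (7 + 2) / 2 = 4.5; avg[3] = (2 + 4) / 2 = 3.0. Smoothed values: [5.5, 5.0, 4.5, 3.0]

[5.5, 5.0, 4.5, 3.0]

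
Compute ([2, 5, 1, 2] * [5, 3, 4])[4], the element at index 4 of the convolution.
Use y[k] = Σ_i a[i]·b[k-i] at k=4. y[4] = 1×4 + 2×3 = 10

10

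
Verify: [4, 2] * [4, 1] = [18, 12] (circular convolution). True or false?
Recompute circular convolution of [4, 2] and [4, 1]: y[0] = 4×4 + 2×1 = 18; y[1] = 4×1 + 2×4 = 12 → [18, 12]. Given [18, 12] matches, so answer: Yes

Yes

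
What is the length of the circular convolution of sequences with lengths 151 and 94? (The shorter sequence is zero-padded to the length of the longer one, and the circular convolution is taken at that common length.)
Circular convolution (zero-padding the shorter input) has length max(m, n) = max(151, 94) = 151

151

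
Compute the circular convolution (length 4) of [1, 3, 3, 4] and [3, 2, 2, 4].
Use y[k] = Σ_j x[j]·h[(k-j) mod 4]. y[0] = 1×3 + 3×4 + 3×2 + 4×2 = 29; y[1] = 1×2 + 3×3 + 3×4 + 4×2 = 31; y[2] = 1×2 + 3×2 + 3×3 + 4×4 = 33; y[3] = 1×4 + 3×2 + 3×2 + 4×3 = 28. Result: [29, 31, 33, 28]

[29, 31, 33, 28]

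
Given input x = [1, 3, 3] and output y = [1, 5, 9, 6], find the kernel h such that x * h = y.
Output length 4 = len(x) + len(h) - 1 ⇒ len(h) = 2. Solve h forward using h[k] = (y[k] - Σ_{i≥1} x[i]·h[k-i]) / x[0]: h[0] = y[0] / x[0] = 1 / 1 = 1; h[1] = (y[1] - 3×1) / x[0] = (5 - 3×1) / 1 = 2. So h = [1, 2]. Forward-check [1, 3, 3] * [1, 2]: y[0] = 1×1 = 1; y[1] = 1×2 + 3×1 = 5; y[2] = 3×2 + 3×1 = 9; y[3] = 3×2 = 6 → [1, 5, 9, 6] ✓

[1, 2]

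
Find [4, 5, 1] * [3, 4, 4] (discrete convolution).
y[0] = 4×3 = 12; y[1] = 4×4 + 5×3 = 31; y[2] = 4×4 + 5×4 + 1×3 = 39; y[3] = 5×4 + 1×4 = 24; y[4] = 1×4 = 4

[12, 31, 39, 24, 4]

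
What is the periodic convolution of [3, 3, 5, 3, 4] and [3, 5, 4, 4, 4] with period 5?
Use y[k] = Σ_j u[j]·v[(k-j) mod 5]. y[0] = 3×3 + 3×4 + 5×4 + 3×4 + 4×5 = 73; y[1] = 3×5 + 3×3 + 5×4 + 3×4 + 4×4 = 72; y[2] = 3×4 + 3×5 + 5×3 + 3×4 + 4×4 = 70; y[3] = 3×4 + 3×4 + 5×5 + 3×3 + 4×4 = 74; y[4] = 3×4 + 3×4 + 5×4 + 3×5 + 4×3 = 71. Result: [73, 72, 70, 74, 71]

[73, 72, 70, 74, 71]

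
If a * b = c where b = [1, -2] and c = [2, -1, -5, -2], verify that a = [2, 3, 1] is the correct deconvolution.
Forward-compute [2, 3, 1] * [1, -2]: c[0] = 2×1 = 2; c[1] = 2×-2 + 3×1 = -1; c[2] = 3×-2 + 1×1 = -5; c[3] = 1×-2 = -2 → [2, -1, -5, -2]. Matches given c = [2, -1, -5, -2], so verified.

Verified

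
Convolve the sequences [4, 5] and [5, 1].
y[0] = 4×5 = 20; y[1] = 4×1 + 5×5 = 29; y[2] = 5×1 = 5

[20, 29, 5]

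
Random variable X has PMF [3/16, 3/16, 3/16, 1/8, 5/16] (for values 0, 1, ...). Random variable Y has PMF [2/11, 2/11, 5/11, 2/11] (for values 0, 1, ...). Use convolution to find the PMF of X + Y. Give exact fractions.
P(X+Y=k) = Σ_i P(X=i)·P(Y=k-i) — a convolution of [3/16, 3/16, 3/16, 1/8, 5/16] and [2/11, 2/11, 5/11, 2/11]. P(X+Y=0) = (3/16)×(2/11) = 3/88; P(X+Y=1) = (3/16)×(2/11) + (3/16)×(2/11) = 3/88 + 3/88 = 3/44; P(X+Y=2) = (3/16)×(5/11) + (3/16)×(2/11) + (3/16)×(2/11) = 15/176 + 3/88 + 3/88 = 27/176; P(X+Y=3) = (3/16)×(2/11) + (3/16)×(5/11) + (3/16)×(2/11) + (1/8)×(2/11) = 3/88 + 15/176 + 3/88 + 1/44 = 31/176; P(X+Y=4) = (3/16)×(2/11) + (3/16)×(5/11) + (1/8)×(2/11) + (5/16)×(2/11) = 3/88 + 15/176 + 1/44 + 5/88 = 35/176; P(X+Y=5) = (3/16)×(2/11) + (1/8)×(5/11) + (5/16)×(2/11) = 3/88 + 5/88 + 5/88 = 13/88; P(X+Y=6) = (1/8)×(2/11) + (5/16)×(5/11) = 1/44 + 25/176 = 29/176; P(X+Y=7) = (5/16)×(2/11) = 5/88. PMF: [3/88, 3/44, 27/176, 31/176, 35/176, 13/88, 29/176, 5/88] (sums to 1 ✓)

[3/88, 3/44, 27/176, 31/176, 35/176, 13/88, 29/176, 5/88]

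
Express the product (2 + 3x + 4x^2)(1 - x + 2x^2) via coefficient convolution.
Ascending coefficients: a = [2, 3, 4], b = [1, -1, 2]. c[0] = 2×1 = 2; c[1] = 2×-1 + 3×1 = 1; c[2] = 2×2 + 3×-1 + 4×1 = 5; c[3] = 3×2 + 4×-1 = 2; c[4] = 4×2 = 8. Result coefficients: [2, 1, 5, 2, 8] → 2 + x + 5x^2 + 2x^3 + 8x^4

2 + x + 5x^2 + 2x^3 + 8x^4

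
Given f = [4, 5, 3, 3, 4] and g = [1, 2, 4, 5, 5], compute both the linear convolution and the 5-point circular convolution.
Linear: y_lin[0] = 4×1 = 4; y_lin[1] = 4×2 + 5×1 = 13; y_lin[2] = 4×4 + 5×2 + 3×1 = 29; y_lin[3] = 4×5 + 5×4 + 3×2 + 3×1 = 49; y_lin[4] = 4×5 + 5×5 + 3×4 + 3×2 + 4×1 = 67; y_lin[5] = 5×5 + 3×5 + 3×4 + 4×2 = 60; y_lin[6] = 3×5 + 3×5 + 4×4 = 46; y_lin[7] = 3×5 + 4×5 = 35; y_lin[8] = 4×5 = 20 → [4, 13, 29, 49, 67, 60, 46, 35, 20]. Circular (length 5): y[0] = 4×1 + 5×5 + 3×5 + 3×4 + 4×2 = 64; y[1] = 4×2 + 5×1 + 3×5 + 3×5 + 4×4 = 59; y[2] = 4×4 + 5×2 + 3×1 + 3×5 + 4×5 = 64; y[3] = 4×5 + 5×4 + 3×2 + 3×1 + 4×5 = 69; y[4] = 4×5 + 5×5 + 3×4 + 3×2 + 4×1 = 67 → [64, 59, 64, 69, 67]

Linear: [4, 13, 29, 49, 67, 60, 46, 35, 20], Circular: [64, 59, 64, 69, 67]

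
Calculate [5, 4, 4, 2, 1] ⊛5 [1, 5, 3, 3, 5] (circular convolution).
Use y[k] = Σ_j u[j]·v[(k-j) mod 5]. y[0] = 5×1 + 4×5 + 4×3 + 2×3 + 1×5 = 48; y[1] = 5×5 + 4×1 + 4×5 + 2×3 + 1×3 = 58; y[2] = 5×3 + 4×5 + 4×1 + 2×5 + 1×3 = 52; y[3] = 5×3 + 4×3 + 4×5 + 2×1 + 1×5 = 54; y[4] = 5×5 + 4×3 + 4×3 + 2×5 + 1×1 = 60. Result: [48, 58, 52, 54, 60]

[48, 58, 52, 54, 60]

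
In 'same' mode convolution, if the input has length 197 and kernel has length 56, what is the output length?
'Same' mode returns an output with the same length as the input: 197

197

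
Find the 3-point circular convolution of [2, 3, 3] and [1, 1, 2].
Use y[k] = Σ_j x[j]·h[(k-j) mod 3]. y[0] = 2×1 + 3×2 + 3×1 = 11; y[1] = 2×1 + 3×1 + 3×2 = 11; y[2] = 2×2 + 3×1 + 3×1 = 10. Result: [11, 11, 10]

[11, 11, 10]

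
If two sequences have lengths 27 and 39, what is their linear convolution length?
Linear/full convolution length: m + n - 1 = 27 + 39 - 1 = 65

65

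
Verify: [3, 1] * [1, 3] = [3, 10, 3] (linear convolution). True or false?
Recompute linear convolution of [3, 1] and [1, 3]: y[0] = 3×1 = 3; y[1] = 3×3 + 1×1 = 10; y[2] = 1×3 = 3 → [3, 10, 3]. Given [3, 10, 3] matches, so answer: Yes

Yes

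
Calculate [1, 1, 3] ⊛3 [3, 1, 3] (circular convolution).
Use y[k] = Σ_j f[j]·g[(k-j) mod 3]. y[0] = 1×3 + 1×3 + 3×1 = 9; y[1] = 1×1 + 1×3 + 3×3 = 13; y[2] = 1×3 + 1×1 + 3×3 = 13. Result: [9, 13, 13]

[9, 13, 13]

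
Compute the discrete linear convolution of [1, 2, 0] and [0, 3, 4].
y[0] = 1×0 = 0; y[1] = 1×3 + 2×0 = 3; y[2] = 1×4 + 2×3 + 0×0 = 10; y[3] = 2×4 + 0×3 = 8; y[4] = 0×4 = 0

[0, 3, 10, 8, 0]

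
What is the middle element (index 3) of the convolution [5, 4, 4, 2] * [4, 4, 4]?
Use y[k] = Σ_i a[i]·b[k-i] at k=3. y[3] = 4×4 + 4×4 + 2×4 = 40

40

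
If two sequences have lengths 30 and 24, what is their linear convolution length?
Linear/full convolution length: m + n - 1 = 30 + 24 - 1 = 53

53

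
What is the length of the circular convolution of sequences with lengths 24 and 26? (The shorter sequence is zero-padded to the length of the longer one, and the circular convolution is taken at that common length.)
Circular convolution (zero-padding the shorter input) has length max(m, n) = max(24, 26) = 26

26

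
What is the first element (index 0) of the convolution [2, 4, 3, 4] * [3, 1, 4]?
Use y[k] = Σ_i a[i]·b[k-i] at k=0. y[0] = 2×3 = 6

6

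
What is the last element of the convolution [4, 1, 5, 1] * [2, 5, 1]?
Use y[k] = Σ_i a[i]·b[k-i] at k=5. y[5] = 1×1 = 1

1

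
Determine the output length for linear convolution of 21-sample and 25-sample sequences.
Linear/full convolution length: m + n - 1 = 21 + 25 - 1 = 45

45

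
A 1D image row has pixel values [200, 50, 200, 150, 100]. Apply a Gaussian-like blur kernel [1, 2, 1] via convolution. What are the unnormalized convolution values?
Convolve image row [200, 50, 200, 150, 100] with kernel [1, 2, 1]: y[0] = 200×1 = 200; y[1] = 200×2 + 50×1 = 450; y[2] = 200×1 + 50×2 + 200×1 = 500; y[3] = 50×1 + 200×2 + 150×1 = 600; y[4] = 200×1 + 150×2 + 100×1 = 600; y[5] = 150×1 + 100×2 = 350; y[6] = 100×1 = 100 → [200, 450, 500, 600, 600, 350, 100]. Normalization factor = sum(kernel) = 4.

[200, 450, 500, 600, 600, 350, 100]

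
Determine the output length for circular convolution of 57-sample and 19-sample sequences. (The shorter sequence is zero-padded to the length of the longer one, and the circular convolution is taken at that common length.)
Circular convolution (zero-padding the shorter input) has length max(m, n) = max(57, 19) = 57

57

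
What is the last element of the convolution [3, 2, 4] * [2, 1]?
Use y[k] = Σ_i a[i]·b[k-i] at k=3. y[3] = 4×1 = 4

4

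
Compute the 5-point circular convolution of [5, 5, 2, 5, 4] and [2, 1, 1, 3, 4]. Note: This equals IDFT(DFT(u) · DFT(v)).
Either evaluate y[k] = Σ_j u[j]·v[(k-j) mod 5] directly, or use IDFT(DFT(u) · DFT(v)). y[0] = 5×2 + 5×4 + 2×3 + 5×1 + 4×1 = 45; y[1] = 5×1 + 5×2 + 2×4 + 5×3 + 4×1 = 42; y[2] = 5×1 + 5×1 + 2×2 + 5×4 + 4×3 = 46; y[3] = 5×3 + 5×1 + 2×1 + 5×2 + 4×4 = 48; y[4] = 5×4 + 5×3 + 2×1 + 5×1 + 4×2 = 50. Result: [45, 42, 46, 48, 50]

[45, 42, 46, 48, 50]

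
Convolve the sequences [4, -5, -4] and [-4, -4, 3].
y[0] = 4×-4 = -16; y[1] = 4×-4 + -5×-4 = 4; y[2] = 4×3 + -5×-4 + -4×-4 = 48; y[3] = -5×3 + -4×-4 = 1; y[4] = -4×3 = -12

[-16, 4, 48, 1, -12]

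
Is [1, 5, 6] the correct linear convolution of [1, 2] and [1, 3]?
Recompute linear convolution of [1, 2] and [1, 3]: y[0] = 1×1 = 1; y[1] = 1×3 + 2×1 = 5; y[2] = 2×3 = 6 → [1, 5, 6]. Given [1, 5, 6] matches, so answer: Yes

Yes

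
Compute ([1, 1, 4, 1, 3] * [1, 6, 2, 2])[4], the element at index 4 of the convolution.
Use y[k] = Σ_i a[i]·b[k-i] at k=4. y[4] = 1×2 + 4×2 + 1×6 + 3×1 = 19

19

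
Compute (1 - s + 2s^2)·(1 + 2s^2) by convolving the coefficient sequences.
Ascending coefficients: a = [1, -1, 2], b = [1, 0, 2]. c[0] = 1×1 = 1; c[1] = 1×0 + -1×1 = -1; c[2] = 1×2 + -1×0 + 2×1 = 4; c[3] = -1×2 + 2×0 = -2; c[4] = 2×2 = 4. Result coefficients: [1, -1, 4, -2, 4] → 1 - s + 4s^2 - 2s^3 + 4s^4

1 - s + 4s^2 - 2s^3 + 4s^4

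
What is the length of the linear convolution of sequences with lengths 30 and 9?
Linear/full convolution length: m + n - 1 = 30 + 9 - 1 = 38

38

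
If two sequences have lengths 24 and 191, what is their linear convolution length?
Linear/full convolution length: m + n - 1 = 24 + 191 - 1 = 214

214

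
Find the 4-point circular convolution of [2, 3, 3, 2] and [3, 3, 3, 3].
Use y[k] = Σ_j s[j]·t[(k-j) mod 4]. y[0] = 2×3 + 3×3 + 3×3 + 2×3 = 30; y[1] = 2×3 + 3×3 + 3×3 + 2×3 = 30; y[2] = 2×3 + 3×3 + 3×3 + 2×3 = 30; y[3] = 2×3 + 3×3 + 3×3 + 2×3 = 30. Result: [30, 30, 30, 30]

[30, 30, 30, 30]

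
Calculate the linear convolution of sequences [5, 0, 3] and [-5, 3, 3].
y[0] = 5×-5 = -25; y[1] = 5×3 + 0×-5 = 15; y[2] = 5×3 + 0×3 + 3×-5 = 0; y[3] = 0×3 + 3×3 = 9; y[4] = 3×3 = 9

[-25, 15, 0, 9, 9]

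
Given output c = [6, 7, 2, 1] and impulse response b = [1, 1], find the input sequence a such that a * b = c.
Deconvolve c=[6, 7, 2, 1] by b=[1, 1]. Since b[0]=1, solve forward: a[0] = c[0] / 1 = 6; a[1] = (c[1] - 6×1) / 1 = 1; a[2] = (c[2] - 1×1) / 1 = 1. So a = [6, 1, 1]. Check by forward convolution: c[0] = 6×1 = 6; c[1] = 6×1 + 1×1 = 7; c[2] = 1×1 + 1×1 = 2; c[3] = 1×1 = 1

[6, 1, 1]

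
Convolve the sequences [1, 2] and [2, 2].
y[0] = 1×2 = 2; y[1] = 1×2 + 2×2 = 6; y[2] = 2×2 = 4

[2, 6, 4]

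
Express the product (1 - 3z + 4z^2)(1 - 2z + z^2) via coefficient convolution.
Ascending coefficients: a = [1, -3, 4], b = [1, -2, 1]. c[0] = 1×1 = 1; c[1] = 1×-2 + -3×1 = -5; c[2] = 1×1 + -3×-2 + 4×1 = 11; c[3] = -3×1 + 4×-2 = -11; c[4] = 4×1 = 4. Result coefficients: [1, -5, 11, -11, 4] → 1 - 5z + 11z^2 - 11z^3 + 4z^4

1 - 5z + 11z^2 - 11z^3 + 4z^4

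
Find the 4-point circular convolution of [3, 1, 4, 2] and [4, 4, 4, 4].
Use y[k] = Σ_j f[j]·g[(k-j) mod 4]. y[0] = 3×4 + 1×4 + 4×4 + 2×4 = 40; y[1] = 3×4 + 1×4 + 4×4 + 2×4 = 40; y[2] = 3×4 + 1×4 + 4×4 + 2×4 = 40; y[3] = 3×4 + 1×4 + 4×4 + 2×4 = 40. Result: [40, 40, 40, 40]

[40, 40, 40, 40]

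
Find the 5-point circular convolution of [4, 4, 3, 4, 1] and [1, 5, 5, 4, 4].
Use y[k] = Σ_j f[j]·g[(k-j) mod 5]. y[0] = 4×1 + 4×4 + 3×4 + 4×5 + 1×5 = 57; y[1] = 4×5 + 4×1 + 3×4 + 4×4 + 1×5 = 57; y[2] = 4×5 + 4×5 + 3×1 + 4×4 + 1×4 = 63; y[3] = 4×4 + 4×5 + 3×5 + 4×1 + 1×4 = 59; y[4] = 4×4 + 4×4 + 3×5 + 4×5 + 1×1 = 68. Result: [57, 57, 63, 59, 68]

[57, 57, 63, 59, 68]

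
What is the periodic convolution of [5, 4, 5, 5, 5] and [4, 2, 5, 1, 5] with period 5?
Use y[k] = Σ_j s[j]·t[(k-j) mod 5]. y[0] = 5×4 + 4×5 + 5×1 + 5×5 + 5×2 = 80; y[1] = 5×2 + 4×4 + 5×5 + 5×1 + 5×5 = 81; y[2] = 5×5 + 4×2 + 5×4 + 5×5 + 5×1 = 83; y[3] = 5×1 + 4×5 + 5×2 + 5×4 + 5×5 = 80; y[4] = 5×5 + 4×1 + 5×5 + 5×2 + 5×4 = 84. Result: [80, 81, 83, 80, 84]

[80, 81, 83, 80, 84]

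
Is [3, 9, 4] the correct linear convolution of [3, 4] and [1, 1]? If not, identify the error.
Recompute linear convolution of [3, 4] and [1, 1]: y[0] = 3×1 = 3; y[1] = 3×1 + 4×1 = 7; y[2] = 4×1 = 4 → [3, 7, 4]. Compare to given [3, 9, 4]: they differ at index 1: given 9, correct 7, so answer: No

No. Error at index 1: given 9, correct 7.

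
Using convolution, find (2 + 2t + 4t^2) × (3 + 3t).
Ascending coefficients: a = [2, 2, 4], b = [3, 3]. c[0] = 2×3 = 6; c[1] = 2×3 + 2×3 = 12; c[2] = 2×3 + 4×3 = 18; c[3] = 4×3 = 12. Result coefficients: [6, 12, 18, 12] → 6 + 12t + 18t^2 + 12t^3

6 + 12t + 18t^2 + 12t^3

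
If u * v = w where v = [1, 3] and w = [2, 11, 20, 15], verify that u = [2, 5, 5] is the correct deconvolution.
Forward-compute [2, 5, 5] * [1, 3]: w[0] = 2×1 = 2; w[1] = 2×3 + 5×1 = 11; w[2] = 5×3 + 5×1 = 20; w[3] = 5×3 = 15 → [2, 11, 20, 15]. Matches given w = [2, 11, 20, 15], so verified.

Verified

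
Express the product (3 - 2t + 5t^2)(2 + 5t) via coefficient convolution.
Ascending coefficients: a = [3, -2, 5], b = [2, 5]. c[0] = 3×2 = 6; c[1] = 3×5 + -2×2 = 11; c[2] = -2×5 + 5×2 = 0; c[3] = 5×5 = 25. Result coefficients: [6, 11, 0, 25] → 6 + 11t + 25t^3

6 + 11t + 25t^3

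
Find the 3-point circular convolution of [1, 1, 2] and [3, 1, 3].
Use y[k] = Σ_j u[j]·v[(k-j) mod 3]. y[0] = 1×3 + 1×3 + 2×1 = 8; y[1] = 1×1 + 1×3 + 2×3 = 10; y[2] = 1×3 + 1×1 + 2×3 = 10. Result: [8, 10, 10]

[8, 10, 10]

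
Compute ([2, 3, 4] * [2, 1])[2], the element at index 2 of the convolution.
Use y[k] = Σ_i a[i]·b[k-i] at k=2. y[2] = 3×1 + 4×2 = 11

11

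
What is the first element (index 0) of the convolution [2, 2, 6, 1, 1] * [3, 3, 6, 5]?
Use y[k] = Σ_i a[i]·b[k-i] at k=0. y[0] = 2×3 = 6

6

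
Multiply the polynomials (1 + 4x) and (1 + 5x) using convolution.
Ascending coefficients: a = [1, 4], b = [1, 5]. c[0] = 1×1 = 1; c[1] = 1×5 + 4×1 = 9; c[2] = 4×5 = 20. Result coefficients: [1, 9, 20] → 1 + 9x + 20x^2

1 + 9x + 20x^2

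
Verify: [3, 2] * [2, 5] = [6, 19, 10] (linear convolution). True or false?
Recompute linear convolution of [3, 2] and [2, 5]: y[0] = 3×2 = 6; y[1] = 3×5 + 2×2 = 19; y[2] = 2×5 = 10 → [6, 19, 10]. Given [6, 19, 10] matches, so answer: Yes

Yes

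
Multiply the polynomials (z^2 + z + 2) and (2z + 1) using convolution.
Ascending coefficients: a = [2, 1, 1], b = [1, 2]. c[0] = 2×1 = 2; c[1] = 2×2 + 1×1 = 5; c[2] = 1×2 + 1×1 = 3; c[3] = 1×2 = 2. Result coefficients: [2, 5, 3, 2] → 2z^3 + 3z^2 + 5z + 2

2z^3 + 3z^2 + 5z + 2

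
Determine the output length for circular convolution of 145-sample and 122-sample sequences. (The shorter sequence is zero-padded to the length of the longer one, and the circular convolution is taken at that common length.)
Circular convolution (zero-padding the shorter input) has length max(m, n) = max(145, 122) = 145

145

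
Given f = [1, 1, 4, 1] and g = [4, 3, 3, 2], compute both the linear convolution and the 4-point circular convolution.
Linear: y_lin[0] = 1×4 = 4; y_lin[1] = 1×3 + 1×4 = 7; y_lin[2] = 1×3 + 1×3 + 4×4 = 22; y_lin[3] = 1×2 + 1×3 + 4×3 + 1×4 = 21; y_lin[4] = 1×2 + 4×3 + 1×3 = 17; y_lin[5] = 4×2 + 1×3 = 11; y_lin[6] = 1×2 = 2 → [4, 7, 22, 21, 17, 11, 2]. Circular (length 4): y[0] = 1×4 + 1×2 + 4×3 + 1×3 = 21; y[1] = 1×3 + 1×4 + 4×2 + 1×3 = 18; y[2] = 1×3 + 1×3 + 4×4 + 1×2 = 24; y[3] = 1×2 + 1×3 + 4×3 + 1×4 = 21 → [21, 18, 24, 21]

Linear: [4, 7, 22, 21, 17, 11, 2], Circular: [21, 18, 24, 21]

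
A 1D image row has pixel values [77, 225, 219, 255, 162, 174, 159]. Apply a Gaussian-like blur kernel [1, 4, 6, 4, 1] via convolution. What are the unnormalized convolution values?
Convolve image row [77, 225, 219, 255, 162, 174, 159] with kernel [1, 4, 6, 4, 1]: y[0] = 77×1 = 77; y[1] = 77×4 + 225×1 = 533; y[2] = 77×6 + 225×4 + 219×1 = 1581; y[3] = 77×4 + 225×6 + 219×4 + 255×1 = 2789; y[4] = 77×1 + 225×4 + 219×6 + 255×4 + 162×1 = 3473; y[5] = 225×1 + 219×4 + 255×6 + 162×4 + 174×1 = 3453; y[6] = 219×1 + 255×4 + 162×6 + 174×4 + 159×1 = 3066; y[7] = 255×1 + 162×4 + 174×6 + 159×4 = 2583; y[8] = 162×1 + 174×4 + 159×6 = 1812; y[9] = 174×1 + 159×4 = 810; y[10] = 159×1 = 159 → [77, 533, 1581, 2789, 3473, 3453, 3066, 2583, 1812, 810, 159]. Normalization factor = sum(kernel) = 16.

[77, 533, 1581, 2789, 3473, 3453, 3066, 2583, 1812, 810, 159]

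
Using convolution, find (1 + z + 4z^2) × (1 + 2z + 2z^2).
Ascending coefficients: a = [1, 1, 4], b = [1, 2, 2]. c[0] = 1×1 = 1; c[1] = 1×2 + 1×1 = 3; c[2] = 1×2 + 1×2 + 4×1 = 8; c[3] = 1×2 + 4×2 = 10; c[4] = 4×2 = 8. Result coefficients: [1, 3, 8, 10, 8] → 1 + 3z + 8z^2 + 10z^3 + 8z^4

1 + 3z + 8z^2 + 10z^3 + 8z^4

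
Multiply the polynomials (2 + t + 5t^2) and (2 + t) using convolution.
Ascending coefficients: a = [2, 1, 5], b = [2, 1]. c[0] = 2×2 = 4; c[1] = 2×1 + 1×2 = 4; c[2] = 1×1 + 5×2 = 11; c[3] = 5×1 = 5. Result coefficients: [4, 4, 11, 5] → 4 + 4t + 11t^2 + 5t^3

4 + 4t + 11t^2 + 5t^3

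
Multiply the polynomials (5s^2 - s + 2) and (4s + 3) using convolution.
Ascending coefficients: a = [2, -1, 5], b = [3, 4]. c[0] = 2×3 = 6; c[1] = 2×4 + -1×3 = 5; c[2] = -1×4 + 5×3 = 11; c[3] = 5×4 = 20. Result coefficients: [6, 5, 11, 20] → 20s^3 + 11s^2 + 5s + 6

20s^3 + 11s^2 + 5s + 6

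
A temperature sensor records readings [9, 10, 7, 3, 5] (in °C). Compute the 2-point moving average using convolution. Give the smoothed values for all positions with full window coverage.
2-point moving average kernel = [1, 1]. Apply in 'valid' mode (full window coverage): avg[0] = (9 + 10) / 2 = 9.5; avg[1] = (10 + 7) / 2 = 8.5; avg[2] = (7 + 3) / 2 = 5.0; avg[3] = (3 + 5) / 2 = 4.0. Smoothed values: [9.5, 8.5, 5.0, 4.0]

[9.5, 8.5, 5.0, 4.0]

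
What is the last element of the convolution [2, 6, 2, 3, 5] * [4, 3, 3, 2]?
Use y[k] = Σ_i a[i]·b[k-i] at k=7. y[7] = 5×2 = 10

10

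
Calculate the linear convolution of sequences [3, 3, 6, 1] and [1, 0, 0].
y[0] = 3×1 = 3; y[1] = 3×0 + 3×1 = 3; y[2] = 3×0 + 3×0 + 6×1 = 6; y[3] = 3×0 + 6×0 + 1×1 = 1; y[4] = 6×0 + 1×0 = 0; y[5] = 1×0 = 0

[3, 3, 6, 1, 0, 0]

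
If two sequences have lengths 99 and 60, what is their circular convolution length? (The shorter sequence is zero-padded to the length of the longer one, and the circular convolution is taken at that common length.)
Circular convolution (zero-padding the shorter input) has length max(m, n) = max(99, 60) = 99

99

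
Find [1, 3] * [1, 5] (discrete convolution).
y[0] = 1×1 = 1; y[1] = 1×5 + 3×1 = 8; y[2] = 3×5 = 15

[1, 8, 15]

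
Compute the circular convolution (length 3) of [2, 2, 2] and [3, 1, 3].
Use y[k] = Σ_j u[j]·v[(k-j) mod 3]. y[0] = 2×3 + 2×3 + 2×1 = 14; y[1] = 2×1 + 2×3 + 2×3 = 14; y[2] = 2×3 + 2×1 + 2×3 = 14. Result: [14, 14, 14]

[14, 14, 14]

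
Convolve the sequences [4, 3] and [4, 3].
y[0] = 4×4 = 16; y[1] = 4×3 + 3×4 = 24; y[2] = 3×3 = 9

[16, 24, 9]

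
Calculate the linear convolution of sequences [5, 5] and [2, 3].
y[0] = 5×2 = 10; y[1] = 5×3 + 5×2 = 25; y[2] = 5×3 = 15

[10, 25, 15]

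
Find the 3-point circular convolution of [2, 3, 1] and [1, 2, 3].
Use y[k] = Σ_j s[j]·t[(k-j) mod 3]. y[0] = 2×1 + 3×3 + 1×2 = 13; y[1] = 2×2 + 3×1 + 1×3 = 10; y[2] = 2×3 + 3×2 + 1×1 = 13. Result: [13, 10, 13]

[13, 10, 13]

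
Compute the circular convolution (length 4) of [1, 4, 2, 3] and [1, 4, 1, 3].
Use y[k] = Σ_j a[j]·b[(k-j) mod 4]. y[0] = 1×1 + 4×3 + 2×1 + 3×4 = 27; y[1] = 1×4 + 4×1 + 2×3 + 3×1 = 17; y[2] = 1×1 + 4×4 + 2×1 + 3×3 = 28; y[3] = 1×3 + 4×1 + 2×4 + 3×1 = 18. Result: [27, 17, 28, 18]

[27, 17, 28, 18]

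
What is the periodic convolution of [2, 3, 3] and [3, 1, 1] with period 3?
Use y[k] = Σ_j s[j]·t[(k-j) mod 3]. y[0] = 2×3 + 3×1 + 3×1 = 12; y[1] = 2×1 + 3×3 + 3×1 = 14; y[2] = 2×1 + 3×1 + 3×3 = 14. Result: [12, 14, 14]

[12, 14, 14]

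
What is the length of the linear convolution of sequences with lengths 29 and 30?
Linear/full convolution length: m + n - 1 = 29 + 30 - 1 = 58

58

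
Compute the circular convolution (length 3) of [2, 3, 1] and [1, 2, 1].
Use y[k] = Σ_j x[j]·h[(k-j) mod 3]. y[0] = 2×1 + 3×1 + 1×2 = 7; y[1] = 2×2 + 3×1 + 1×1 = 8; y[2] = 2×1 + 3×2 + 1×1 = 9. Result: [7, 8, 9]

[7, 8, 9]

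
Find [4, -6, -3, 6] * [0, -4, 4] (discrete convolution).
y[0] = 4×0 = 0; y[1] = 4×-4 + -6×0 = -16; y[2] = 4×4 + -6×-4 + -3×0 = 40; y[3] = -6×4 + -3×-4 + 6×0 = -12; y[4] = -3×4 + 6×-4 = -36; y[5] = 6×4 = 24

[0, -16, 40, -12, -36, 24]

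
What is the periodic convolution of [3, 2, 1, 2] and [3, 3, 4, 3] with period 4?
Use y[k] = Σ_j s[j]·t[(k-j) mod 4]. y[0] = 3×3 + 2×3 + 1×4 + 2×3 = 25; y[1] = 3×3 + 2×3 + 1×3 + 2×4 = 26; y[2] = 3×4 + 2×3 + 1×3 + 2×3 = 27; y[3] = 3×3 + 2×4 + 1×3 + 2×3 = 26. Result: [25, 26, 27, 26]

[25, 26, 27, 26]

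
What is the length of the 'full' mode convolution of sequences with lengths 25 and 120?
Linear/full convolution length: m + n - 1 = 25 + 120 - 1 = 144

144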